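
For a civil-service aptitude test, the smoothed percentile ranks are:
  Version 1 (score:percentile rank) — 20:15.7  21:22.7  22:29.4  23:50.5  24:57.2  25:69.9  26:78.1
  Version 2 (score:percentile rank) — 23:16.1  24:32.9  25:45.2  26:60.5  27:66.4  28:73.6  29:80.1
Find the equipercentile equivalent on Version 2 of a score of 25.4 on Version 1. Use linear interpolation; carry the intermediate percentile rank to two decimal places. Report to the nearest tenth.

27.9

PR of 25.4 on Version 1: 69.9 + (25.4 − 25)/(26 − 25) × (78.1 − 69.9) = 73.18
On Version 2, PR 73.18 falls between score 27 (PR 66.4) and 28 (PR 73.6).
Interpolate: 27 + (73.18 − 66.4)/(73.6 − 66.4) × (28 − 27) = 27.9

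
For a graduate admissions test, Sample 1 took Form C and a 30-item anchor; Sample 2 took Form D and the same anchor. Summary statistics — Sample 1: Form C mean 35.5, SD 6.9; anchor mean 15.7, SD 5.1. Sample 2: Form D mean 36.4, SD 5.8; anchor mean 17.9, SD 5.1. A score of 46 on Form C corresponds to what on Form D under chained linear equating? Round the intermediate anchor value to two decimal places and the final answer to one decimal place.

42.7

Form C → anchor (Sample 1): v = (5.1/6.9)(46 − 35.5) + 15.7 = 23.46
anchor → Form D (Sample 2): y = (5.8/5.1)(23.46 − 17.9) + 36.4 = 42.7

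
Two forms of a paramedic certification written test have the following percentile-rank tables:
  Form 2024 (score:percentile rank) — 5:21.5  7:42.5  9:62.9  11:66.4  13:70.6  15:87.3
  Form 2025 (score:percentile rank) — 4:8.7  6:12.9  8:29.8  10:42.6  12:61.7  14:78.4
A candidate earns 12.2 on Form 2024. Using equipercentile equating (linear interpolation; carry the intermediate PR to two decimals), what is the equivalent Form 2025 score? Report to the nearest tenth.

12.9

PR of 12.2 on Form 2024: 66.4 + (12.2 − 11)/(13 − 11) × (70.6 − 66.4) = 68.92
On Form 2025, PR 68.92 falls between score 12 (PR 61.7) and 14 (PR 78.4).
Interpolate: 12 + (68.92 − 61.7)/(78.4 − 61.7) × (14 − 12) = 12.9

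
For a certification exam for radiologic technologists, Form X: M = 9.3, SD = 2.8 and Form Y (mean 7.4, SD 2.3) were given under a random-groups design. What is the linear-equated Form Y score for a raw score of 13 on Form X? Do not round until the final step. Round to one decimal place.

10.4

Linear equating: y = (SD_Y/SD_X)(x − M_X) + M_Y
y = (2.3/2.8)(13 − 9.3) + 7.4
y = 0.821429 × 3.7 + 7.4 = 3.0393 + 7.4 = 10.4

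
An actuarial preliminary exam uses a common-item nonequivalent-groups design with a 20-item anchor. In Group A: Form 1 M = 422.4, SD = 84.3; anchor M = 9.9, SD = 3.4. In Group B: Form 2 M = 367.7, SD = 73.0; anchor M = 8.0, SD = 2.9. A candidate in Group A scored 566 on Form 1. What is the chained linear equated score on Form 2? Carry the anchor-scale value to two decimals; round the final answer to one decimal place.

561.3

Form 1 → anchor (Group A): v = (3.4/84.3)(566 − 422.4) + 9.9 = 15.69
anchor → Form 2 (Group B): y = (73.0/2.9)(15.69 − 8.0) + 367.7 = 561.3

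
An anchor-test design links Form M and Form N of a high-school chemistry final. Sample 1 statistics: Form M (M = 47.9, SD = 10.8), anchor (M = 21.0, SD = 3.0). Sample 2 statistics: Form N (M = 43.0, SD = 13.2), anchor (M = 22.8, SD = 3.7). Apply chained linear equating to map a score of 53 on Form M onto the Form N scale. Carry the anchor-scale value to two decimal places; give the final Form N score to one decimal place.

41.6

Form M → anchor (Sample 1): v = (3.0/10.8)(53 − 47.9) + 21.0 = 22.42
anchor → Form N (Sample 2): y = (13.2/3.7)(22.42 − 22.8) + 43.0 = 41.6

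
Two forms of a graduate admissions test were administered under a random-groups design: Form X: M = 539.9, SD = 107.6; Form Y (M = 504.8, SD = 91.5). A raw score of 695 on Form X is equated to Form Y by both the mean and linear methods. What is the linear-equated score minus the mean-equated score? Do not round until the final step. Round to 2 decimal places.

Mean-equated: 695 + (504.8 − 539.9) = 659.90
Linear-equated: (91.5/107.6)(695 − 539.9) + 504.8 = 636.693
Difference = 636.693 − 659.90 = -23.21

-23.21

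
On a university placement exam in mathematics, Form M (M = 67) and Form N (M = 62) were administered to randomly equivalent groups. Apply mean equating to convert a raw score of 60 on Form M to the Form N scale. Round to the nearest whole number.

Mean equating: y = x + (M_Y − M_X) = 60 + (62 − 67) = 55

55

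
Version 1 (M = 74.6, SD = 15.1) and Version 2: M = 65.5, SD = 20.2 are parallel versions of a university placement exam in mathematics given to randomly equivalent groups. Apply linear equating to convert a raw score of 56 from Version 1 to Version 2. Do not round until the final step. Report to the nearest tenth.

40.6

Linear equating: y = (SD_Y/SD_X)(x − M_X) + M_Y
y = (20.2/15.1)(56 − 74.6) + 65.5
y = 1.337748 × -18.6 + 65.5 = -24.8821 + 65.5 = 40.6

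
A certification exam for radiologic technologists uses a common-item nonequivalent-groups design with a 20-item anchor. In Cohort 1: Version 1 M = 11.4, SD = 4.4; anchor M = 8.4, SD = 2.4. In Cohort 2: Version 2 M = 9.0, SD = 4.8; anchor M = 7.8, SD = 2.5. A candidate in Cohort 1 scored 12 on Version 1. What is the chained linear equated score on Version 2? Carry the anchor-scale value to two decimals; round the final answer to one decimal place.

Version 1 → anchor (Cohort 1): v = (2.4/4.4)(12 − 11.4) + 8.4 = 8.73
anchor → Version 2 (Cohort 2): y = (4.8/2.5)(8.73 − 7.8) + 9.0 = 10.8

10.8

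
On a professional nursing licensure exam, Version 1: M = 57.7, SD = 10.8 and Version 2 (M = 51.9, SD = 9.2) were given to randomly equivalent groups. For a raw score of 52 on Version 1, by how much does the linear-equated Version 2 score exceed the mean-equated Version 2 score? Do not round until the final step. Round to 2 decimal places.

Mean-equated: 52 + (51.9 − 57.7) = 46.20
Linear-equated: (9.2/10.8)(52 − 57.7) + 51.9 = 47.044
Difference = 47.044 − 46.20 = 0.84

0.84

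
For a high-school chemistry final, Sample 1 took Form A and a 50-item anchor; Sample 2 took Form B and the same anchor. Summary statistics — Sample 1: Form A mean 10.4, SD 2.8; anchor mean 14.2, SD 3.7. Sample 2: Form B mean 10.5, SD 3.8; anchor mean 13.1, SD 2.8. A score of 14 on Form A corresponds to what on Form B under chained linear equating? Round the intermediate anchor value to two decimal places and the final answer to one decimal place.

18.5

Form A → anchor (Sample 1): v = (3.7/2.8)(14 − 10.4) + 14.2 = 18.96
anchor → Form B (Sample 2): y = (3.8/2.8)(18.96 − 13.1) + 10.5 = 18.5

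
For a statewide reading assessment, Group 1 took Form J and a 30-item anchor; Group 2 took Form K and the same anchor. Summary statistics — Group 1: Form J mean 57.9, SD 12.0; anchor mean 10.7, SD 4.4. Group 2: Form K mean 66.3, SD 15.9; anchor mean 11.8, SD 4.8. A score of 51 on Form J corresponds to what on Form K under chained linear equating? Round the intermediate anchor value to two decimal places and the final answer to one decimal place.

54.3

Form J → anchor (Group 1): v = (4.4/12.0)(51 − 57.9) + 10.7 = 8.17
anchor → Form K (Group 2): y = (15.9/4.8)(8.17 − 11.8) + 66.3 = 54.3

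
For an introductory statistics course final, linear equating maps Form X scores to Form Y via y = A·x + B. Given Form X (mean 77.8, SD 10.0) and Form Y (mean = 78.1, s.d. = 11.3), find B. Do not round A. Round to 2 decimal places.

-9.81

A = SD_Y / SD_X = 11.3 / 10.0 = 1.130000
B = M_Y − A·M_X = 78.1 − 1.130000 × 77.8 = -9.81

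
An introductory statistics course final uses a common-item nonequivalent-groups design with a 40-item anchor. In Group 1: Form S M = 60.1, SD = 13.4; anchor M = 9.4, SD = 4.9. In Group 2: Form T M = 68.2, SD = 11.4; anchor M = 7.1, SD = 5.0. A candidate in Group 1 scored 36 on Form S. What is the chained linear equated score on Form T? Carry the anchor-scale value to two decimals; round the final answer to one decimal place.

53.4

Form S → anchor (Group 1): v = (4.9/13.4)(36 − 60.1) + 9.4 = 0.59
anchor → Form T (Group 2): y = (11.4/5.0)(0.59 − 7.1) + 68.2 = 53.4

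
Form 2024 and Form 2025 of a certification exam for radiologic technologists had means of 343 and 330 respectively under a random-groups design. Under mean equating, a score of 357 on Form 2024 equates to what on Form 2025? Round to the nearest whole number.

Mean equating: y = x + (M_Y − M_X) = 357 + (330 − 343) = 344

344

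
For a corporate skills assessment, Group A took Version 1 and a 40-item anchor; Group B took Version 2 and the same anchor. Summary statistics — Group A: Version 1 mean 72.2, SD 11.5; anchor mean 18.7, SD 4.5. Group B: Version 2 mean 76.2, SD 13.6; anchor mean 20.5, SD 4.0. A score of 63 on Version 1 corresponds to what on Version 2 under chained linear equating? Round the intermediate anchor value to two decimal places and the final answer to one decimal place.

Version 1 → anchor (Group A): v = (4.5/11.5)(63 − 72.2) + 18.7 = 15.10
anchor → Version 2 (Group B): y = (13.6/4.0)(15.10 − 20.5) + 76.2 = 57.8

57.8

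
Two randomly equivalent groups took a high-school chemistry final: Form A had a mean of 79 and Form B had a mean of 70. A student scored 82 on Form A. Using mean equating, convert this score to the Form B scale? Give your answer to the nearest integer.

Mean equating: y = x + (M_Y − M_X) = 82 + (70 − 79) = 73

73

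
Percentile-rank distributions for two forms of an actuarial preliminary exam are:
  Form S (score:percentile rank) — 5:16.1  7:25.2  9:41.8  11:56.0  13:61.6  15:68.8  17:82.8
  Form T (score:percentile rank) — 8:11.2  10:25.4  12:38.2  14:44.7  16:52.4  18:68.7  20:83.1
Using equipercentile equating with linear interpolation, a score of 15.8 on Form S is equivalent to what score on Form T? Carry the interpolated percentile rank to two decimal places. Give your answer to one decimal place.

18.8

PR of 15.8 on Form S: 68.8 + (15.8 − 15)/(17 − 15) × (82.8 − 68.8) = 74.40
On Form T, PR 74.40 falls between score 18 (PR 68.7) and 20 (PR 83.1).
Interpolate: 18 + (74.40 − 68.7)/(83.1 − 68.7) × (20 − 18) = 18.8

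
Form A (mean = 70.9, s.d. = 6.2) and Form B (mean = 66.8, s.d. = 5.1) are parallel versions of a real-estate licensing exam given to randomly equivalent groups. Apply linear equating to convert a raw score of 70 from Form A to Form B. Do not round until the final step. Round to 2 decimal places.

66.06

Linear equating: y = (SD_Y/SD_X)(x − M_X) + M_Y
y = (5.1/6.2)(70 − 70.9) + 66.8
y = 0.822581 × -0.9 + 66.8 = -0.7403 + 66.8 = 66.06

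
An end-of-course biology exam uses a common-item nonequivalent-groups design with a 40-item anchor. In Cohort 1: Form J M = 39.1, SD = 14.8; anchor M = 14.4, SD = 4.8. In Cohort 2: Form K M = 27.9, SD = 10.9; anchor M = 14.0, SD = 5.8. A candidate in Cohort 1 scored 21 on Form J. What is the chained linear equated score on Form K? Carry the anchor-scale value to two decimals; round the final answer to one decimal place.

17.6

Form J → anchor (Cohort 1): v = (4.8/14.8)(21 − 39.1) + 14.4 = 8.53
anchor → Form K (Cohort 2): y = (10.9/5.8)(8.53 − 14.0) + 27.9 = 17.6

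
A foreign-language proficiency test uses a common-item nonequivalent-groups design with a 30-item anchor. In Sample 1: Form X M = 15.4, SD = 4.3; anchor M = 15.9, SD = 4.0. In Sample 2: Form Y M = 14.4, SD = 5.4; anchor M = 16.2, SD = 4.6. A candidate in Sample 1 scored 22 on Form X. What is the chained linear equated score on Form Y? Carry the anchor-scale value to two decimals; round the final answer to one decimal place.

21.3

Form X → anchor (Sample 1): v = (4.0/4.3)(22 − 15.4) + 15.9 = 22.04
anchor → Form Y (Sample 2): y = (5.4/4.6)(22.04 − 16.2) + 14.4 = 21.3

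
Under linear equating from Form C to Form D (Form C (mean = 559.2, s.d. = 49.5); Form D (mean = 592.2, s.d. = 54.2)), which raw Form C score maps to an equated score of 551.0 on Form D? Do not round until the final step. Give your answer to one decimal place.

521.6

Invert y = (SD_Y/SD_X)(x − M_X) + M_Y:
x = (SD_X/SD_Y)(y − M_Y) + M_X = (49.5/54.2)(551.0 − 592.2) + 559.2
x = 0.913284 × -41.200 + 559.2 = 521.6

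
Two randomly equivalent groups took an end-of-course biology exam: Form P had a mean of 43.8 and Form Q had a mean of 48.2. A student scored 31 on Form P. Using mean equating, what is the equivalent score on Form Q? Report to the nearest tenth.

35.4

Mean equating: y = x + (M_Y − M_X) = 31 + (48.2 − 43.8) = 35.4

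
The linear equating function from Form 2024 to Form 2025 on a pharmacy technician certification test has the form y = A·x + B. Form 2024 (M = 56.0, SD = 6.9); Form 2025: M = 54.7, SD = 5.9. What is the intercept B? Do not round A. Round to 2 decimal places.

A = SD_Y / SD_X = 5.9 / 6.9 = 0.855072
B = M_Y − A·M_X = 54.7 − 0.855072 × 56.0 = 6.82

6.82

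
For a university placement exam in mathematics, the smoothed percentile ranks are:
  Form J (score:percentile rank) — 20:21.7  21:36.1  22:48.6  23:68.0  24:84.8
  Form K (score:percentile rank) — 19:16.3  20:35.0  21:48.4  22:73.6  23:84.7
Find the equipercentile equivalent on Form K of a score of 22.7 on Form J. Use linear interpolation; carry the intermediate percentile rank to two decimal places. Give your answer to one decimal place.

21.5

PR of 22.7 on Form J: 48.6 + (22.7 − 22)/(23 − 22) × (68.0 − 48.6) = 62.18
On Form K, PR 62.18 falls between score 21 (PR 48.4) and 22 (PR 73.6).
Interpolate: 21 + (62.18 − 48.4)/(73.6 − 48.4) × (22 − 21) = 21.5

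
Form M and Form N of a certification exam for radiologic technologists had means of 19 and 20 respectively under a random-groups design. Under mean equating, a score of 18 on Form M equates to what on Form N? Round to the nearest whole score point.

Mean equating: y = x + (M_Y − M_X) = 18 + (20 − 19) = 19

19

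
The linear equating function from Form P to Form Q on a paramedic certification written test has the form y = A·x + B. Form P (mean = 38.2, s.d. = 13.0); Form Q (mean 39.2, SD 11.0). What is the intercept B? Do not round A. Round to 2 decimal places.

6.88

A = SD_Y / SD_X = 11.0 / 13.0 = 0.846154
B = M_Y − A·M_X = 39.2 − 0.846154 × 38.2 = 6.88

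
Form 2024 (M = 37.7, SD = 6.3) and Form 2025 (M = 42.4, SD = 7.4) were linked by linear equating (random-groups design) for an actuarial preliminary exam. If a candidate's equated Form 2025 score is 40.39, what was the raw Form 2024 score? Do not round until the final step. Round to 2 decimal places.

Invert y = (SD_Y/SD_X)(x − M_X) + M_Y:
x = (SD_X/SD_Y)(y − M_Y) + M_X = (6.3/7.4)(40.39 − 42.4) + 37.7
x = 0.851351 × -2.010 + 37.7 = 35.99

35.99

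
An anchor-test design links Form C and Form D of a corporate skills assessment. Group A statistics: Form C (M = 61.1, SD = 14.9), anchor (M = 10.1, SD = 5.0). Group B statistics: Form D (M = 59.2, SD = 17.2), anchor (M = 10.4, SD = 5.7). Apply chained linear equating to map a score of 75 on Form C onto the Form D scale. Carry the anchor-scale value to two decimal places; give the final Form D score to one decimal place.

Form C → anchor (Group A): v = (5.0/14.9)(75 − 61.1) + 10.1 = 14.76
anchor → Form D (Group B): y = (17.2/5.7)(14.76 − 10.4) + 59.2 = 72.4

72.4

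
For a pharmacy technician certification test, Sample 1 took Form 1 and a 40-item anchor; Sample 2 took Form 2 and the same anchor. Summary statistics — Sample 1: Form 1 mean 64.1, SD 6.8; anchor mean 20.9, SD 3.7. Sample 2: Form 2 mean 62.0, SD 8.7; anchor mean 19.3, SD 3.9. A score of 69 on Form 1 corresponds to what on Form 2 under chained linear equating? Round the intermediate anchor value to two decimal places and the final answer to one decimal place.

71.5

Form 1 → anchor (Sample 1): v = (3.7/6.8)(69 − 64.1) + 20.9 = 23.57
anchor → Form 2 (Sample 2): y = (8.7/3.9)(23.57 − 19.3) + 62.0 = 71.5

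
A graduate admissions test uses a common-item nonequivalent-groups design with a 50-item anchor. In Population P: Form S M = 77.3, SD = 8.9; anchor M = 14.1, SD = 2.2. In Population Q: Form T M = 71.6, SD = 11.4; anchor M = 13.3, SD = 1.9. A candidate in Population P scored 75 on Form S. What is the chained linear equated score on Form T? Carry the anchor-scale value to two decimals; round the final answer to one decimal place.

73.0

Form S → anchor (Population P): v = (2.2/8.9)(75 − 77.3) + 14.1 = 13.53
anchor → Form T (Population Q): y = (11.4/1.9)(13.53 − 13.3) + 71.6 = 73.0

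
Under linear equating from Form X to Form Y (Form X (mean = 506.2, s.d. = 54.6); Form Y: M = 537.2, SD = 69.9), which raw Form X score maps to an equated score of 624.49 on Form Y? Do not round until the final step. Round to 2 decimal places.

Invert y = (SD_Y/SD_X)(x − M_X) + M_Y:
x = (SD_X/SD_Y)(y − M_Y) + M_X = (54.6/69.9)(624.49 − 537.2) + 506.2
x = 0.781116 × 87.290 + 506.2 = 574.38

574.38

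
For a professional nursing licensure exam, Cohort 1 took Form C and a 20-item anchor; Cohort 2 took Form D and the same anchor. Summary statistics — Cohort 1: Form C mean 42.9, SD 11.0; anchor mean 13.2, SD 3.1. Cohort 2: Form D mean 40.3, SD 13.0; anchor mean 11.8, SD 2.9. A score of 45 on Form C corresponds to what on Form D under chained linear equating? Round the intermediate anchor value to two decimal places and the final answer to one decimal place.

49.2

Form C → anchor (Cohort 1): v = (3.1/11.0)(45 − 42.9) + 13.2 = 13.79
anchor → Form D (Cohort 2): y = (13.0/2.9)(13.79 − 11.8) + 40.3 = 49.2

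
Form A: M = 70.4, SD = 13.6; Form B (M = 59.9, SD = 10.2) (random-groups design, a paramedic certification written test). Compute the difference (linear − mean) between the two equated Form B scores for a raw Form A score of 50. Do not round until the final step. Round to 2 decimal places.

5.10

Mean-equated: 50 + (59.9 − 70.4) = 39.50
Linear-equated: (10.2/13.6)(50 − 70.4) + 59.9 = 44.600
Difference = 44.600 − 39.50 = 5.10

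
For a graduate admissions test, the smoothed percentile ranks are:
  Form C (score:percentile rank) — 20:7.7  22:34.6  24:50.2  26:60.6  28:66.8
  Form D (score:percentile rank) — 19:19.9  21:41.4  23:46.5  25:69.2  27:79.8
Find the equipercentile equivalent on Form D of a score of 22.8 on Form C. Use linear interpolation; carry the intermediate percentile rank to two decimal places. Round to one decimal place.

20.9

PR of 22.8 on Form C: 34.6 + (22.8 − 22)/(24 − 22) × (50.2 − 34.6) = 40.84
On Form D, PR 40.84 falls between score 19 (PR 19.9) and 21 (PR 41.4).
Interpolate: 19 + (40.84 − 19.9)/(41.4 − 19.9) × (21 − 19) = 20.9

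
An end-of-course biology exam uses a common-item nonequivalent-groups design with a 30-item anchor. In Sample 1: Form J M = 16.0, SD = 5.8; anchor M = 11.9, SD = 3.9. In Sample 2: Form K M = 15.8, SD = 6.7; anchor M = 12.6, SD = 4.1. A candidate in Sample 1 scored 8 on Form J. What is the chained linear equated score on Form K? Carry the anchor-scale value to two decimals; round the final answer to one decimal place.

Form J → anchor (Sample 1): v = (3.9/5.8)(8 − 16.0) + 11.9 = 6.52
anchor → Form K (Sample 2): y = (6.7/4.1)(6.52 − 12.6) + 15.8 = 5.9

5.9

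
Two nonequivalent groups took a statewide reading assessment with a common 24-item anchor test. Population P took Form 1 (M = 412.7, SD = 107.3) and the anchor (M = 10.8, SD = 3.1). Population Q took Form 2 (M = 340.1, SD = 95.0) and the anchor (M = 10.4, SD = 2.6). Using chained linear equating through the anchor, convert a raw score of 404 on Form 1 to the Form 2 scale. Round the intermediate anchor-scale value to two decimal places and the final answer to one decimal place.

345.6

Form 1 → anchor (Population P): v = (3.1/107.3)(404 − 412.7) + 10.8 = 10.55
anchor → Form 2 (Population Q): y = (95.0/2.6)(10.55 − 10.4) + 340.1 = 345.6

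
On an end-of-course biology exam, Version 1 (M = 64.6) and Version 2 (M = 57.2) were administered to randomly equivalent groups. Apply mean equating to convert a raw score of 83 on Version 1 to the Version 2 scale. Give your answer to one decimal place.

Mean equating: y = x + (M_Y − M_X) = 83 + (57.2 − 64.6) = 75.6

75.6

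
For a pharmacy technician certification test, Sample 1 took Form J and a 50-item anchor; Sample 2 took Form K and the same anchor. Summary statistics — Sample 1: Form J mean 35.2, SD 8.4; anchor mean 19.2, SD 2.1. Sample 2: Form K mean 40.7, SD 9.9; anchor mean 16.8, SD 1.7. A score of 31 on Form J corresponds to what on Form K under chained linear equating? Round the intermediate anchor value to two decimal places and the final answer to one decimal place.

Form J → anchor (Sample 1): v = (2.1/8.4)(31 − 35.2) + 19.2 = 18.15
anchor → Form K (Sample 2): y = (9.9/1.7)(18.15 − 16.8) + 40.7 = 48.6

48.6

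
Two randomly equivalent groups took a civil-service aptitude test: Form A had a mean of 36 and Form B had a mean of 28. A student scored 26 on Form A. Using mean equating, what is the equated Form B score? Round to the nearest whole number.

18

Mean equating: y = x + (M_Y − M_X) = 26 + (28 − 36) = 18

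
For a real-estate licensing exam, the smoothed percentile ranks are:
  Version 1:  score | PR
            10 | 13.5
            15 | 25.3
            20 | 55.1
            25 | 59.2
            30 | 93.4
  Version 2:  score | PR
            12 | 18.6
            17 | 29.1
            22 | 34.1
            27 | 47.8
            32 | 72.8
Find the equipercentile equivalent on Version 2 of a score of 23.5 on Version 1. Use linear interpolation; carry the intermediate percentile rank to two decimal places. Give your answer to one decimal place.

29.0

PR of 23.5 on Version 1: 55.1 + (23.5 − 20)/(25 − 20) × (59.2 − 55.1) = 57.97
On Version 2, PR 57.97 falls between score 27 (PR 47.8) and 32 (PR 72.8).
Interpolate: 27 + (57.97 − 47.8)/(72.8 − 47.8) × (32 − 27) = 29.0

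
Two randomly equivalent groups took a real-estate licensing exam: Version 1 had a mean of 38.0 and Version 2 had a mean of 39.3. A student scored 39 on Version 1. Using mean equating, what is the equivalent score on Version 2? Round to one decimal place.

Mean equating: y = x + (M_Y − M_X) = 39 + (39.3 − 38.0) = 40.3

40.3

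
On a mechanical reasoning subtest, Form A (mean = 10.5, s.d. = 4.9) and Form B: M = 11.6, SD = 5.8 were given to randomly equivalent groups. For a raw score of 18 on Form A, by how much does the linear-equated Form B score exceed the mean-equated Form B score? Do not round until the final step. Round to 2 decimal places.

1.38

Mean-equated: 18 + (11.6 − 10.5) = 19.10
Linear-equated: (5.8/4.9)(18 − 10.5) + 11.6 = 20.478
Difference = 20.478 − 19.10 = 1.38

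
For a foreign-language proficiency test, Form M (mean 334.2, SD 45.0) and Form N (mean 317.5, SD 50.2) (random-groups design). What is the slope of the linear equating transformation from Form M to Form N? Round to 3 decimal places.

A = SD_Y / SD_X = 50.2 / 45.0 = 1.116

1.116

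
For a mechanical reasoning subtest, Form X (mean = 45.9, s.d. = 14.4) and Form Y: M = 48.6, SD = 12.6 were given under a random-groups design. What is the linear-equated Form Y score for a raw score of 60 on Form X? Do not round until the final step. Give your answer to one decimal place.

Linear equating: y = (SD_Y/SD_X)(x − M_X) + M_Y
y = (12.6/14.4)(60 − 45.9) + 48.6
y = 0.875000 × 14.1 + 48.6 = 12.3375 + 48.6 = 60.9

60.9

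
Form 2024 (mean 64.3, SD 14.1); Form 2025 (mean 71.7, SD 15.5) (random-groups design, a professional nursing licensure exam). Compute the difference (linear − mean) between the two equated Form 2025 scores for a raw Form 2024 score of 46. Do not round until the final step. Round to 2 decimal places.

-1.82

Mean-equated: 46 + (71.7 − 64.3) = 53.40
Linear-equated: (15.5/14.1)(46 − 64.3) + 71.7 = 51.583
Difference = 51.583 − 53.40 = -1.82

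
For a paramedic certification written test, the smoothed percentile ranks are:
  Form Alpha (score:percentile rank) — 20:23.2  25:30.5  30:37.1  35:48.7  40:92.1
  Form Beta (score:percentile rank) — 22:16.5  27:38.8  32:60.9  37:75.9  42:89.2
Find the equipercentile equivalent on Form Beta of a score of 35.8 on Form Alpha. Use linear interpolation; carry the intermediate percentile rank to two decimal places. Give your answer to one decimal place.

30.8

PR of 35.8 on Form Alpha: 48.7 + (35.8 − 35)/(40 − 35) × (92.1 − 48.7) = 55.64
On Form Beta, PR 55.64 falls between score 27 (PR 38.8) and 32 (PR 60.9).
Interpolate: 27 + (55.64 − 38.8)/(60.9 − 38.8) × (32 − 27) = 30.8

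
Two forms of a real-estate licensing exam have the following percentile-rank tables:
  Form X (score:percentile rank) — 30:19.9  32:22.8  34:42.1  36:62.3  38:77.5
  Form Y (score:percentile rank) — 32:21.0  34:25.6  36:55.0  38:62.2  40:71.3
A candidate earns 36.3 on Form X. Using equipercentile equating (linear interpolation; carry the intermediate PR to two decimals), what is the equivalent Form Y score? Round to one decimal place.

38.5

PR of 36.3 on Form X: 62.3 + (36.3 − 36)/(38 − 36) × (77.5 − 62.3) = 64.58
On Form Y, PR 64.58 falls between score 38 (PR 62.2) and 40 (PR 71.3).
Interpolate: 38 + (64.58 − 62.2)/(71.3 − 62.2) × (40 − 38) = 38.5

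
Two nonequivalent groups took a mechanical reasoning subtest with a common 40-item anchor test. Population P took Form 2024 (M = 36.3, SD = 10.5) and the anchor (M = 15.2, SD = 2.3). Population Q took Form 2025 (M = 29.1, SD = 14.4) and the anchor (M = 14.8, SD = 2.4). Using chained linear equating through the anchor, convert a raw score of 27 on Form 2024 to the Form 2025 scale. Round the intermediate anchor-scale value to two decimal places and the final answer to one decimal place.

Form 2024 → anchor (Population P): v = (2.3/10.5)(27 − 36.3) + 15.2 = 13.16
anchor → Form 2025 (Population Q): y = (14.4/2.4)(13.16 − 14.8) + 29.1 = 19.3

19.3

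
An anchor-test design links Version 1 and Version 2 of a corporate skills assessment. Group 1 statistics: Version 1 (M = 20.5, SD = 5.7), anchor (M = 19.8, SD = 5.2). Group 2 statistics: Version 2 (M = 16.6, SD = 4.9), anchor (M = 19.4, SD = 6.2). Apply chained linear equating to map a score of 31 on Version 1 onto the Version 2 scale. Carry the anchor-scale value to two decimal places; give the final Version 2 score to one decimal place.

24.5

Version 1 → anchor (Group 1): v = (5.2/5.7)(31 − 20.5) + 19.8 = 29.38
anchor → Version 2 (Group 2): y = (4.9/6.2)(29.38 − 19.4) + 16.6 = 24.5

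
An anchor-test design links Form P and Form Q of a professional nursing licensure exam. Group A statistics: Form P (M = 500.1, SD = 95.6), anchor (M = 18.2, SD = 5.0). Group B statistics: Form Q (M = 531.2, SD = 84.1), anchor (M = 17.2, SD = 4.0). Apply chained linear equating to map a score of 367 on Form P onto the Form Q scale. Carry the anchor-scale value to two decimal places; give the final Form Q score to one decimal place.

Form P → anchor (Group A): v = (5.0/95.6)(367 − 500.1) + 18.2 = 11.24
anchor → Form Q (Group B): y = (84.1/4.0)(11.24 − 17.2) + 531.2 = 405.9

405.9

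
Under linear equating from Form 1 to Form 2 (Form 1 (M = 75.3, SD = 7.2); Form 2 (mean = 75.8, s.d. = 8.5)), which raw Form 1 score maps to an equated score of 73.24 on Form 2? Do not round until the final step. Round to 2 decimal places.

73.13

Invert y = (SD_Y/SD_X)(x − M_X) + M_Y:
x = (SD_X/SD_Y)(y − M_Y) + M_X = (7.2/8.5)(73.24 − 75.8) + 75.3
x = 0.847059 × -2.560 + 75.3 = 73.13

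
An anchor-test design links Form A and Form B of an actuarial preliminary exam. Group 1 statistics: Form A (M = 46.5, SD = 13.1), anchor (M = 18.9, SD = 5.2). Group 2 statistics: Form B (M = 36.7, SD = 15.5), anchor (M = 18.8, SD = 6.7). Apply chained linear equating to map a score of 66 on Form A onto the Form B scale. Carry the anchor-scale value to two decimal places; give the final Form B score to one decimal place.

Form A → anchor (Group 1): v = (5.2/13.1)(66 − 46.5) + 18.9 = 26.64
anchor → Form B (Group 2): y = (15.5/6.7)(26.64 − 18.8) + 36.7 = 54.8

54.8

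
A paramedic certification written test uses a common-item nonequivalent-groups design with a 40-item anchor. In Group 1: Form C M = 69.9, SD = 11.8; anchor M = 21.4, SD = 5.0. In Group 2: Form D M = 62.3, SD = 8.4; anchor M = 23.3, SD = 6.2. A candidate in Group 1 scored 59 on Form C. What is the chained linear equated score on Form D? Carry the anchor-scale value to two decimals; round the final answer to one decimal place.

Form C → anchor (Group 1): v = (5.0/11.8)(59 − 69.9) + 21.4 = 16.78
anchor → Form D (Group 2): y = (8.4/6.2)(16.78 − 23.3) + 62.3 = 53.5

53.5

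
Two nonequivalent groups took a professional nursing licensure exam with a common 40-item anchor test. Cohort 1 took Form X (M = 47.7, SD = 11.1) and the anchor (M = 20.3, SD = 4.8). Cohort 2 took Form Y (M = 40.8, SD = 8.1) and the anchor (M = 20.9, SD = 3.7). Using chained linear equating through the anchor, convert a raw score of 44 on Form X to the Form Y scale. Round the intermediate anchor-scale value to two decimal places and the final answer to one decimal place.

36.0

Form X → anchor (Cohort 1): v = (4.8/11.1)(44 − 47.7) + 20.3 = 18.70
anchor → Form Y (Cohort 2): y = (8.1/3.7)(18.70 − 20.9) + 40.8 = 36.0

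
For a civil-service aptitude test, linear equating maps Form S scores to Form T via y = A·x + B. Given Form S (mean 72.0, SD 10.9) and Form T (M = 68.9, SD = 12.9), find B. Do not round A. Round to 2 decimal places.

A = SD_Y / SD_X = 12.9 / 10.9 = 1.183486
B = M_Y − A·M_X = 68.9 − 1.183486 × 72.0 = -16.31

-16.31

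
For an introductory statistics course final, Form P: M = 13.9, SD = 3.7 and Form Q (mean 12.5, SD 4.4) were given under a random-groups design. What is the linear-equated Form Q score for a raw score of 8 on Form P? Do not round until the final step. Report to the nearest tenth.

5.5

Linear equating: y = (SD_Y/SD_X)(x − M_X) + M_Y
y = (4.4/3.7)(8 − 13.9) + 12.5
y = 1.189189 × -5.9 + 12.5 = -7.0162 + 12.5 = 5.5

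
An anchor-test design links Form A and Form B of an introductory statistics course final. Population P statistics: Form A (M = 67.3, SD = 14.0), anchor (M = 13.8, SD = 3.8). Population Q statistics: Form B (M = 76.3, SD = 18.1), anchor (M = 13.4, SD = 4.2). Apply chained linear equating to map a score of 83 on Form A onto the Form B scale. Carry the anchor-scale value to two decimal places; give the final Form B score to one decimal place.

96.4

Form A → anchor (Population P): v = (3.8/14.0)(83 − 67.3) + 13.8 = 18.06
anchor → Form B (Population Q): y = (18.1/4.2)(18.06 − 13.4) + 76.3 = 96.4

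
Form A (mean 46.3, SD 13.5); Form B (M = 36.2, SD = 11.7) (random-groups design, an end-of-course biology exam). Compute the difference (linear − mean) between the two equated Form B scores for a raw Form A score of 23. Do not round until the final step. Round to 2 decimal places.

3.11

Mean-equated: 23 + (36.2 − 46.3) = 12.90
Linear-equated: (11.7/13.5)(23 − 46.3) + 36.2 = 16.007
Difference = 16.007 − 12.90 = 3.11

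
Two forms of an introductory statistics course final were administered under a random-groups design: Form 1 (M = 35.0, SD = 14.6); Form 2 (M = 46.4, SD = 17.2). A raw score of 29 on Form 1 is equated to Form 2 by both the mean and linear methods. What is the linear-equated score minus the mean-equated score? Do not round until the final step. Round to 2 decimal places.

-1.07

Mean-equated: 29 + (46.4 − 35.0) = 40.40
Linear-equated: (17.2/14.6)(29 − 35.0) + 46.4 = 39.332
Difference = 39.332 − 40.40 = -1.07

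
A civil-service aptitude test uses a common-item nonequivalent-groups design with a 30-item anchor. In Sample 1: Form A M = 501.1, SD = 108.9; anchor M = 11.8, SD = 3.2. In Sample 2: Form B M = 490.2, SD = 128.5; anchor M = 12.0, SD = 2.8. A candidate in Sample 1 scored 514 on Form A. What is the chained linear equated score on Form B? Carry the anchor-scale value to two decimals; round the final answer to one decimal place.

Form A → anchor (Sample 1): v = (3.2/108.9)(514 − 501.1) + 11.8 = 12.18
anchor → Form B (Sample 2): y = (128.5/2.8)(12.18 − 12.0) + 490.2 = 498.5

498.5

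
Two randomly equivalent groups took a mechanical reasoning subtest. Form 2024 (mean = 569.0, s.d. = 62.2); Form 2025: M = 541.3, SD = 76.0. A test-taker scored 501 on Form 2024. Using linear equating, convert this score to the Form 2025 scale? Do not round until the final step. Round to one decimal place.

Linear equating: y = (SD_Y/SD_X)(x − M_X) + M_Y
y = (76.0/62.2)(501 − 569.0) + 541.3
y = 1.221865 × -68.0 + 541.3 = -83.0868 + 541.3 = 458.2

458.2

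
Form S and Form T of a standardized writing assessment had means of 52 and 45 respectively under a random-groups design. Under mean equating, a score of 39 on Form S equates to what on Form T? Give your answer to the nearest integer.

32

Mean equating: y = x + (M_Y − M_X) = 39 + (45 − 52) = 32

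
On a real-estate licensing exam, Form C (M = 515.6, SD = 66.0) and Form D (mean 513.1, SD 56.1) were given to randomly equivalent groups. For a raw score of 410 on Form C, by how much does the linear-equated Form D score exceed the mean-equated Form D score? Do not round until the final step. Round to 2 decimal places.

Mean-equated: 410 + (513.1 − 515.6) = 407.50
Linear-equated: (56.1/66.0)(410 − 515.6) + 513.1 = 423.340
Difference = 423.340 − 407.50 = 15.84

15.84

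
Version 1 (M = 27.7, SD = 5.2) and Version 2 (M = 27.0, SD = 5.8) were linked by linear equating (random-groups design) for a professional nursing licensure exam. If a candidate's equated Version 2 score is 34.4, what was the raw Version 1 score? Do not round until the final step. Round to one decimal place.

Invert y = (SD_Y/SD_X)(x − M_X) + M_Y:
x = (SD_X/SD_Y)(y − M_Y) + M_X = (5.2/5.8)(34.4 − 27.0) + 27.7
x = 0.896552 × 7.400 + 27.7 = 34.3

34.3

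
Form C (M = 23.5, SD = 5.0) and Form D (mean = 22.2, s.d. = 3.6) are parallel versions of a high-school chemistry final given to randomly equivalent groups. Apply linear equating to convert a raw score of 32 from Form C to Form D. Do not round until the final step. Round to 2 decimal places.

Linear equating: y = (SD_Y/SD_X)(x − M_X) + M_Y
y = (3.6/5.0)(32 − 23.5) + 22.2
y = 0.720000 × 8.5 + 22.2 = 6.1200 + 22.2 = 28.32

28.32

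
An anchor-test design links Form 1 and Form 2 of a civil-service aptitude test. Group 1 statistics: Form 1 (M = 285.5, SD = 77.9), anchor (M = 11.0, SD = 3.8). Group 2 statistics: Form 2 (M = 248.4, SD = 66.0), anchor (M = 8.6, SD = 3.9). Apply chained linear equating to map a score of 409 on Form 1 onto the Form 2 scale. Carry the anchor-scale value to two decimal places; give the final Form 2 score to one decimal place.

Form 1 → anchor (Group 1): v = (3.8/77.9)(409 − 285.5) + 11.0 = 17.02
anchor → Form 2 (Group 2): y = (66.0/3.9)(17.02 − 8.6) + 248.4 = 390.9

390.9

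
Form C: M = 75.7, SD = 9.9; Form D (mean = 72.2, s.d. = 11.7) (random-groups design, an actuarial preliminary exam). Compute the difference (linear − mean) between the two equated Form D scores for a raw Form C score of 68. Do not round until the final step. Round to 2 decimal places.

Mean-equated: 68 + (72.2 − 75.7) = 64.50
Linear-equated: (11.7/9.9)(68 − 75.7) + 72.2 = 63.100
Difference = 63.100 − 64.50 = -1.40

-1.40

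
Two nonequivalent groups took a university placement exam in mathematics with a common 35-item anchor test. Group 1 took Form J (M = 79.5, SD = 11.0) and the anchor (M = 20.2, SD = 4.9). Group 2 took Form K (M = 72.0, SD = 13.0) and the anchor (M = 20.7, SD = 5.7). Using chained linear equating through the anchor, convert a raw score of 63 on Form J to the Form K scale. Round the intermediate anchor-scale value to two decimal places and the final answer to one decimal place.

54.1

Form J → anchor (Group 1): v = (4.9/11.0)(63 − 79.5) + 20.2 = 12.85
anchor → Form K (Group 2): y = (13.0/5.7)(12.85 − 20.7) + 72.0 = 54.1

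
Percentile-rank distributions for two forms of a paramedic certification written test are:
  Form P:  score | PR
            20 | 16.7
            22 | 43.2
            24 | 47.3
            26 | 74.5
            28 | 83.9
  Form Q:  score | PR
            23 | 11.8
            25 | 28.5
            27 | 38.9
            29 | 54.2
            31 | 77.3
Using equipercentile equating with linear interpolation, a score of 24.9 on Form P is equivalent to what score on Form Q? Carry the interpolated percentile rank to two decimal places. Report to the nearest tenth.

PR of 24.9 on Form P: 47.3 + (24.9 − 24)/(26 − 24) × (74.5 − 47.3) = 59.54
On Form Q, PR 59.54 falls between score 29 (PR 54.2) and 31 (PR 77.3).
Interpolate: 29 + (59.54 − 54.2)/(77.3 − 54.2) × (31 − 29) = 29.5

29.5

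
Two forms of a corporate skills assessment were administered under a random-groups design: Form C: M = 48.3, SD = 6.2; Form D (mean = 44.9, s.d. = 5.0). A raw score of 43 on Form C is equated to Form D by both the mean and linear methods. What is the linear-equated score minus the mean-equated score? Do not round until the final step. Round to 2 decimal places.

Mean-equated: 43 + (44.9 − 48.3) = 39.60
Linear-equated: (5.0/6.2)(43 − 48.3) + 44.9 = 40.626
Difference = 40.626 − 39.60 = 1.03

1.03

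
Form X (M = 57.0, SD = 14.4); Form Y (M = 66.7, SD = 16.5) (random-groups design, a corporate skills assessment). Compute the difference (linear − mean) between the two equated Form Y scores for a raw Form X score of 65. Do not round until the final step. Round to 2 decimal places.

Mean-equated: 65 + (66.7 − 57.0) = 74.70
Linear-equated: (16.5/14.4)(65 − 57.0) + 66.7 = 75.867
Difference = 75.867 − 74.70 = 1.17

1.17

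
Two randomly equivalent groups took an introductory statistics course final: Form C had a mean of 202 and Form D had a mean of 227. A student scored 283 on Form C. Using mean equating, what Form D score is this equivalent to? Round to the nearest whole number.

308

Mean equating: y = x + (M_Y − M_X) = 283 + (227 − 202) = 308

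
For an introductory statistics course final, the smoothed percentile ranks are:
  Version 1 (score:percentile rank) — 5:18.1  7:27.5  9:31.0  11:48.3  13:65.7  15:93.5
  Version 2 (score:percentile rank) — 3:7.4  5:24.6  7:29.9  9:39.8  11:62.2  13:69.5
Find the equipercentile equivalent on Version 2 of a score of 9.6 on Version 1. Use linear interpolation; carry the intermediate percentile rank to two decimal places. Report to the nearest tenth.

8.3

PR of 9.6 on Version 1: 31.0 + (9.6 − 9)/(11 − 9) × (48.3 − 31.0) = 36.19
On Version 2, PR 36.19 falls between score 7 (PR 29.9) and 9 (PR 39.8).
Interpolate: 7 + (36.19 − 29.9)/(39.8 − 29.9) × (9 − 7) = 8.3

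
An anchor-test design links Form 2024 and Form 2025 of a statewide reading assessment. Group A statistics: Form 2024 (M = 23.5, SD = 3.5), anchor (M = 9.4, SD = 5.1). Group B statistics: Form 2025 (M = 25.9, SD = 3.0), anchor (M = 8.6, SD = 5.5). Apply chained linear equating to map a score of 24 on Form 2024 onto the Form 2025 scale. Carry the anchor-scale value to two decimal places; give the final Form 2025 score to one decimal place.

26.7

Form 2024 → anchor (Group A): v = (5.1/3.5)(24 − 23.5) + 9.4 = 10.13
anchor → Form 2025 (Group B): y = (3.0/5.5)(10.13 − 8.6) + 25.9 = 26.7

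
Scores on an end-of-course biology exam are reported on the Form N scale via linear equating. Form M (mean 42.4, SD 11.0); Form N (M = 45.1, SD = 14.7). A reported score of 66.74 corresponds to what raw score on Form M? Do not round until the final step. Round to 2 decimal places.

Invert y = (SD_Y/SD_X)(x − M_X) + M_Y:
x = (SD_X/SD_Y)(y − M_Y) + M_X = (11.0/14.7)(66.74 − 45.1) + 42.4
x = 0.748299 × 21.640 + 42.4 = 58.59

58.59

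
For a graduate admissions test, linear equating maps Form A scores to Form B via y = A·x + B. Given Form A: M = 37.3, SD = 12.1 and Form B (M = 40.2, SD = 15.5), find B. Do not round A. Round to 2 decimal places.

-7.58

A = SD_Y / SD_X = 15.5 / 12.1 = 1.280992
B = M_Y − A·M_X = 40.2 − 1.280992 × 37.3 = -7.58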